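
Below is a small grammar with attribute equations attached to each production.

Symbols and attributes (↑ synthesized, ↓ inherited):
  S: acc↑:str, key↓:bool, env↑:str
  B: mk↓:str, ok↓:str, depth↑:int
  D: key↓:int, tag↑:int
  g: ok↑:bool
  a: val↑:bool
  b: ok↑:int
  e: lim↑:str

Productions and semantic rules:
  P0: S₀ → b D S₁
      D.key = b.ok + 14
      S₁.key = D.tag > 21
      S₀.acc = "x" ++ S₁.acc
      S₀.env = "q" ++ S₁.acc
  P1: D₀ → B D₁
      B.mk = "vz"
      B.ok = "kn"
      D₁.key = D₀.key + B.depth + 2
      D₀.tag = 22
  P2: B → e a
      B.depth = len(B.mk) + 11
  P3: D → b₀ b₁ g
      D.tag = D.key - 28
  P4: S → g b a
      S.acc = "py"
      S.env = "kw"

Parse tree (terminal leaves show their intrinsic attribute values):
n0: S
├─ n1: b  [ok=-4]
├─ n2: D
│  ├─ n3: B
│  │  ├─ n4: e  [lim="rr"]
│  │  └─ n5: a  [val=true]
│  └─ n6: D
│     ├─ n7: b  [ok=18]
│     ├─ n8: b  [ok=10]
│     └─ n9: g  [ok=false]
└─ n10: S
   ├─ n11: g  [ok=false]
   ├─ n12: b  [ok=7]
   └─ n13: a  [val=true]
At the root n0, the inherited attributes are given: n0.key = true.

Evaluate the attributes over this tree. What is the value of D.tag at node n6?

1. n0.key = true  [given at root]
2. n1.ok = -4  [terminal]
3. n2.key = 10  [b.ok + 14]
4. n3.mk = "vz"  ["vz"]
5. n3.ok = "kn"  ["kn"]
6. n4.lim = "rr"  [terminal]
7. n5.val = true  [terminal]
8. n3.depth = 13  [len(B.mk) + 11]
9. n6.key = 25  [D₀.key + B.depth + 2]
10. n7.ok = 18  [terminal]
11. n8.ok = 10  [terminal]
12. n9.ok = false  [terminal]
13. n6.tag = -3  [D.key - 28]
14. n2.tag = 22  [22]
15. n10.key = true  [D.tag > 21]
16. n11.ok = false  [terminal]
17. n12.ok = 7  [terminal]
18. n13.val = true  [terminal]
19. n10.acc = "py"  ["py"]
20. n10.env = "kw"  ["kw"]
21. n0.acc = "xpy"  ["x" ++ S₁.acc]
22. n0.env = "qpy"  ["q" ++ S₁.acc]

-3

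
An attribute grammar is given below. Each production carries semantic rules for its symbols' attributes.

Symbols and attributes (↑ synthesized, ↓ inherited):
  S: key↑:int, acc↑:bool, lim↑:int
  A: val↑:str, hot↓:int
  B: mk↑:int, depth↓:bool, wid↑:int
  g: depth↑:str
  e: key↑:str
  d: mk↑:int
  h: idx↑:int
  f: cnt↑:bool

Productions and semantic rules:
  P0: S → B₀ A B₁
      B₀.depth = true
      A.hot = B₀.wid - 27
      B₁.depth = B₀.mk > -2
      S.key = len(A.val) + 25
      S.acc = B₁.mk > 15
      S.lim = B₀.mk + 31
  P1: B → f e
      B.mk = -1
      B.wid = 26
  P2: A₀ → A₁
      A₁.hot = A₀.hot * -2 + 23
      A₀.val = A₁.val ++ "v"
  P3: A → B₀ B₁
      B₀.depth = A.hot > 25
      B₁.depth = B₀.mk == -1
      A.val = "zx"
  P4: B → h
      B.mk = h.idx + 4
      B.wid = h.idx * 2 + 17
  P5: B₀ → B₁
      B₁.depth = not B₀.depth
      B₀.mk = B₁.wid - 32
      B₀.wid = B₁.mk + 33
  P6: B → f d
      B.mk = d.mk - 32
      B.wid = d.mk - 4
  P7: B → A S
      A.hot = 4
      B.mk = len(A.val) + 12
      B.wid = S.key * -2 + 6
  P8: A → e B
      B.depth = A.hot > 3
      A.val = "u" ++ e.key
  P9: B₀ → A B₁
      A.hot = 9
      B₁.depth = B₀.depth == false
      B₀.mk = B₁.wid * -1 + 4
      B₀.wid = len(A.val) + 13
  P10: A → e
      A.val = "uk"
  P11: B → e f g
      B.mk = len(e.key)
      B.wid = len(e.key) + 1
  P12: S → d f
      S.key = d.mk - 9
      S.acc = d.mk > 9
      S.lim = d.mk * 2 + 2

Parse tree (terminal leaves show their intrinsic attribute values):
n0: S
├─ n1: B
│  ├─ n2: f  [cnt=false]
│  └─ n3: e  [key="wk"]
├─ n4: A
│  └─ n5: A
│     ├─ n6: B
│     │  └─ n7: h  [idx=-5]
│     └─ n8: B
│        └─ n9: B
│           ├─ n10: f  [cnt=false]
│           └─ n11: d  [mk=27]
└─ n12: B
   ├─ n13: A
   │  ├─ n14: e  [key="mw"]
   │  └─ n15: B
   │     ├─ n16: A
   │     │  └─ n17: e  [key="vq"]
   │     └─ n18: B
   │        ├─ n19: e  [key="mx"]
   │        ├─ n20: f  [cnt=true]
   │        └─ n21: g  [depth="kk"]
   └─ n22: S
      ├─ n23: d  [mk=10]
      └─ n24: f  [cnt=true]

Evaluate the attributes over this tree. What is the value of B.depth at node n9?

false

1. n1.depth = true  [true]
2. n2.cnt = false  [terminal]
3. n3.key = "wk"  [terminal]
4. n1.mk = -1  [-1]
5. n1.wid = 26  [26]
6. n4.hot = -1  [B₀.wid - 27]
7. n5.hot = 25  [A₀.hot * -2 + 23]
8. n6.depth = false  [A.hot > 25]
9. n7.idx = -5  [terminal]
10. n6.mk = -1  [h.idx + 4]
11. n6.wid = 7  [h.idx * 2 + 17]
12. n8.depth = true  [B₀.mk == -1]
13. n9.depth = false  [not B₀.depth]
14. n10.cnt = false  [terminal]
15. n11.mk = 27  [terminal]
16. n9.mk = -5  [d.mk - 32]
17. n9.wid = 23  [d.mk - 4]
18. n8.mk = -9  [B₁.wid - 32]
19. n8.wid = 28  [B₁.mk + 33]
20. n5.val = "zx"  ["zx"]
21. n4.val = "zxv"  [A₁.val ++ "v"]
22. n12.depth = true  [B₀.mk > -2]
23. n13.hot = 4  [4]
24. n14.key = "mw"  [terminal]
25. n15.depth = true  [A.hot > 3]
26. n16.hot = 9  [9]
27. n17.key = "vq"  [terminal]
28. n16.val = "uk"  ["uk"]
29. n18.depth = false  [B₀.depth == false]
30. n19.key = "mx"  [terminal]
31. n20.cnt = true  [terminal]
32. n21.depth = "kk"  [terminal]
33. n18.mk = 2  [len(e.key)]
34. n18.wid = 3  [len(e.key) + 1]
35. n15.mk = 1  [B₁.wid * -1 + 4]
36. n15.wid = 15  [len(A.val) + 13]
37. n13.val = "umw"  ["u" ++ e.key]
38. n23.mk = 10  [terminal]
39. n24.cnt = true  [terminal]
40. n22.key = 1  [d.mk - 9]
41. n22.acc = true  [d.mk > 9]
42. n22.lim = 22  [d.mk * 2 + 2]
43. n12.mk = 15  [len(A.val) + 12]
44. n12.wid = 4  [S.key * -2 + 6]
45. n0.key = 28  [len(A.val) + 25]
46. n0.acc = false  [B₁.mk > 15]
47. n0.lim = 30  [B₀.mk + 31]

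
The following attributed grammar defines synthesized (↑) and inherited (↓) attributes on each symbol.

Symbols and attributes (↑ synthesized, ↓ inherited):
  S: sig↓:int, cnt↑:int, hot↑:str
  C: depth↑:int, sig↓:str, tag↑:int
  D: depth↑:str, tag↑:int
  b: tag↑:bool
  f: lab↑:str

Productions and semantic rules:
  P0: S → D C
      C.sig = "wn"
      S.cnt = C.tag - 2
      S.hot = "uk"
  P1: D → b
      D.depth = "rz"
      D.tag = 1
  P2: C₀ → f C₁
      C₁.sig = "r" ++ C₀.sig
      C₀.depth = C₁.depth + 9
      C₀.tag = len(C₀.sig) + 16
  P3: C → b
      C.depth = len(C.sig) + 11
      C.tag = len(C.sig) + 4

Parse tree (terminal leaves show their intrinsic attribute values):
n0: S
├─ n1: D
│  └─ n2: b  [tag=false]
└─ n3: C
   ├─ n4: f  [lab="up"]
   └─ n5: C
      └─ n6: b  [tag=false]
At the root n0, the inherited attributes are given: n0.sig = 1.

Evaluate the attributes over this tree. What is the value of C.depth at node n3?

23

1. n0.sig = 1  [given at root]
2. n2.tag = false  [terminal]
3. n1.depth = "rz"  ["rz"]
4. n1.tag = 1  [1]
5. n3.sig = "wn"  ["wn"]
6. n4.lab = "up"  [terminal]
7. n5.sig = "rwn"  ["r" ++ C₀.sig]
8. n6.tag = false  [terminal]
9. n5.depth = 14  [len(C.sig) + 11]
10. n5.tag = 7  [len(C.sig) + 4]
11. n3.depth = 23  [C₁.depth + 9]
12. n3.tag = 18  [len(C₀.sig) + 16]
13. n0.cnt = 16  [C.tag - 2]
14. n0.hot = "uk"  ["uk"]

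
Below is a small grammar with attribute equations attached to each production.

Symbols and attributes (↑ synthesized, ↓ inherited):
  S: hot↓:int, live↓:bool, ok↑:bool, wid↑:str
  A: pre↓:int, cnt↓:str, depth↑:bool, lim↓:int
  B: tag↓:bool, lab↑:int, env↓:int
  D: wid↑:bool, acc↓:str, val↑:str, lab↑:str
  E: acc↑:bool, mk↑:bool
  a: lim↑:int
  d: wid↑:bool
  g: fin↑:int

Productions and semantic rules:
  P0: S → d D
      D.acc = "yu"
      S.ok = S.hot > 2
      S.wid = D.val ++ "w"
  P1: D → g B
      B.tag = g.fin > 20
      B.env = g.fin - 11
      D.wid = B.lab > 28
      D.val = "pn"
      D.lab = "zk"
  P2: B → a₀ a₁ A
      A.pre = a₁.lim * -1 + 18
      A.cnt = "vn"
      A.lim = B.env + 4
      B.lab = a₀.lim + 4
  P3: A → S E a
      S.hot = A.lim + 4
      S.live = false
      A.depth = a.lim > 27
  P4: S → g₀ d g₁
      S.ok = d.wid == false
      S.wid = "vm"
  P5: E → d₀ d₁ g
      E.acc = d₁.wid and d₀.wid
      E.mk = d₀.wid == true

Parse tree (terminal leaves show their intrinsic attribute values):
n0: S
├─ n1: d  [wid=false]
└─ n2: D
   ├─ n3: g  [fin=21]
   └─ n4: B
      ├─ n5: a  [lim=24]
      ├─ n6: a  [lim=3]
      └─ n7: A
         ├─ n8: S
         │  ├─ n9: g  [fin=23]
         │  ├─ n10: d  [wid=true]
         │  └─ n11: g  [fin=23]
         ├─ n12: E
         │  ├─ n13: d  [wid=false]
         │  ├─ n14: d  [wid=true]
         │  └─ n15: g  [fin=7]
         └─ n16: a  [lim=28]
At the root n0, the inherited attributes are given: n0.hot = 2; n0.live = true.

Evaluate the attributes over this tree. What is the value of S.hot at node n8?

18

1. n0.hot = 2  [given at root]
2. n0.live = true  [given at root]
3. n1.wid = false  [terminal]
4. n2.acc = "yu"  ["yu"]
5. n3.fin = 21  [terminal]
6. n4.tag = true  [g.fin > 20]
7. n4.env = 10  [g.fin - 11]
8. n5.lim = 24  [terminal]
9. n6.lim = 3  [terminal]
10. n7.pre = 15  [a₁.lim * -1 + 18]
11. n7.cnt = "vn"  ["vn"]
12. n7.lim = 14  [B.env + 4]
13. n8.hot = 18  [A.lim + 4]
14. n8.live = false  [false]
15. n9.fin = 23  [terminal]
16. n10.wid = true  [terminal]
17. n11.fin = 23  [terminal]
18. n8.ok = false  [d.wid == false]
19. n8.wid = "vm"  ["vm"]
20. n13.wid = false  [terminal]
21. n14.wid = true  [terminal]
22. n15.fin = 7  [terminal]
23. n12.acc = false  [d₁.wid and d₀.wid]
24. n12.mk = false  [d₀.wid == true]
25. n16.lim = 28  [terminal]
26. n7.depth = true  [a.lim > 27]
27. n4.lab = 28  [a₀.lim + 4]
28. n2.wid = false  [B.lab > 28]
29. n2.val = "pn"  ["pn"]
30. n2.lab = "zk"  ["zk"]
31. n0.ok = false  [S.hot > 2]
32. n0.wid = "pnw"  [D.val ++ "w"]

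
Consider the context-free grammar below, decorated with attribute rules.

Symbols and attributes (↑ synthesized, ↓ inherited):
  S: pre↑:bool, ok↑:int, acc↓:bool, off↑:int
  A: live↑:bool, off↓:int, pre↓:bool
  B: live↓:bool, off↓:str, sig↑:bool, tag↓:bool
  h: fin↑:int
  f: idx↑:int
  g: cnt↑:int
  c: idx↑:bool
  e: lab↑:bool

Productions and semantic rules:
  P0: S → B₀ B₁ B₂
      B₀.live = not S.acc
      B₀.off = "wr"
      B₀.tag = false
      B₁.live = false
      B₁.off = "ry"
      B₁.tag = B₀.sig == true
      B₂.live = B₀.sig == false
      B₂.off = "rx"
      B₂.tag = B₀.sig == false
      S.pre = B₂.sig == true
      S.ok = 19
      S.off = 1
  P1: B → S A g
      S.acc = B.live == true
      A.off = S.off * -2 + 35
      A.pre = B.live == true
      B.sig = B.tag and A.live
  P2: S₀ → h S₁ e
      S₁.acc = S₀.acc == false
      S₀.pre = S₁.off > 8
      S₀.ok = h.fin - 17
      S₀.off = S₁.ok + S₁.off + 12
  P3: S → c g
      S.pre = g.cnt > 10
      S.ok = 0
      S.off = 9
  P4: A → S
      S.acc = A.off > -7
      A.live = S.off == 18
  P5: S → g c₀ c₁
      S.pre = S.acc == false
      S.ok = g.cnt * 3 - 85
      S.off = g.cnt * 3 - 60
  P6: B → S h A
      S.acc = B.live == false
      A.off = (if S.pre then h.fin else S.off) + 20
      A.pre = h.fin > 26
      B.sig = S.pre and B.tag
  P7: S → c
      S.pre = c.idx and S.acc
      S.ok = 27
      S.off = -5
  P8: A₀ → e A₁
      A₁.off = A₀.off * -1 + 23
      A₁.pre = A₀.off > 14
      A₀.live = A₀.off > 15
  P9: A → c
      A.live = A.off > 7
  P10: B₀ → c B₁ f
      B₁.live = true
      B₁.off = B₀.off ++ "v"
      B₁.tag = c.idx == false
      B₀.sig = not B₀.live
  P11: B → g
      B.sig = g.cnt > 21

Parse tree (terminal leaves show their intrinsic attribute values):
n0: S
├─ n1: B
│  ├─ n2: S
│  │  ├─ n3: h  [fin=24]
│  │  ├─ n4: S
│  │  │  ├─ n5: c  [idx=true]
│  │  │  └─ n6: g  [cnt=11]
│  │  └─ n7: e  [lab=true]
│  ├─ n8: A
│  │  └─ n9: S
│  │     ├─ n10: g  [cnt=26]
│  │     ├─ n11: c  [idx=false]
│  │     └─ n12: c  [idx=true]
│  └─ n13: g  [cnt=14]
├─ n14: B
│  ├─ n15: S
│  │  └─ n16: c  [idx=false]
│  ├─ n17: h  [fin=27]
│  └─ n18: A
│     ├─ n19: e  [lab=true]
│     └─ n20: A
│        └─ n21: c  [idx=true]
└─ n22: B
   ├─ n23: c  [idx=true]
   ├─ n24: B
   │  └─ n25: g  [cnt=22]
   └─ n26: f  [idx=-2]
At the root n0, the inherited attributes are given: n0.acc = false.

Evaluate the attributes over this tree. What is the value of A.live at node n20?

1. n0.acc = false  [given at root]
2. n1.live = true  [not S.acc]
3. n1.off = "wr"  ["wr"]
4. n1.tag = false  [false]
5. n2.acc = true  [B.live == true]
6. n3.fin = 24  [terminal]
7. n4.acc = false  [S₀.acc == false]
8. n5.idx = true  [terminal]
9. n6.cnt = 11  [terminal]
10. n4.pre = true  [g.cnt > 10]
11. n4.ok = 0  [0]
12. n4.off = 9  [9]
13. n7.lab = true  [terminal]
14. n2.pre = true  [S₁.off > 8]
15. n2.ok = 7  [h.fin - 17]
16. n2.off = 21  [S₁.ok + S₁.off + 12]
17. n8.off = -7  [S.off * -2 + 35]
18. n8.pre = true  [B.live == true]
19. n9.acc = false  [A.off > -7]
20. n10.cnt = 26  [terminal]
21. n11.idx = false  [terminal]
22. n12.idx = true  [terminal]
23. n9.pre = true  [S.acc == false]
24. n9.ok = -7  [g.cnt * 3 - 85]
25. n9.off = 18  [g.cnt * 3 - 60]
26. n8.live = true  [S.off == 18]
27. n13.cnt = 14  [terminal]
28. n1.sig = false  [B.tag and A.live]
29. n14.live = false  [false]
30. n14.off = "ry"  ["ry"]
31. n14.tag = false  [B₀.sig == true]
32. n15.acc = true  [B.live == false]
33. n16.idx = false  [terminal]
34. n15.pre = false  [c.idx and S.acc]
35. n15.ok = 27  [27]
36. n15.off = -5  [-5]
37. n17.fin = 27  [terminal]
38. n18.off = 15  [(if S.pre then h.fin else S.off) + 20]
39. n18.pre = true  [h.fin > 26]
40. n19.lab = true  [terminal]
41. n20.off = 8  [A₀.off * -1 + 23]
42. n20.pre = true  [A₀.off > 14]
43. n21.idx = true  [terminal]
44. n20.live = true  [A.off > 7]
45. n18.live = false  [A₀.off > 15]
46. n14.sig = false  [S.pre and B.tag]
47. n22.live = true  [B₀.sig == false]
48. n22.off = "rx"  ["rx"]
49. n22.tag = true  [B₀.sig == false]
50. n23.idx = true  [terminal]
51. n24.live = true  [true]
52. n24.off = "rxv"  [B₀.off ++ "v"]
53. n24.tag = false  [c.idx == false]
54. n25.cnt = 22  [terminal]
55. n24.sig = true  [g.cnt > 21]
56. n26.idx = -2  [terminal]
57. n22.sig = false  [not B₀.live]
58. n0.pre = false  [B₂.sig == true]
59. n0.ok = 19  [19]
60. n0.off = 1  [1]

true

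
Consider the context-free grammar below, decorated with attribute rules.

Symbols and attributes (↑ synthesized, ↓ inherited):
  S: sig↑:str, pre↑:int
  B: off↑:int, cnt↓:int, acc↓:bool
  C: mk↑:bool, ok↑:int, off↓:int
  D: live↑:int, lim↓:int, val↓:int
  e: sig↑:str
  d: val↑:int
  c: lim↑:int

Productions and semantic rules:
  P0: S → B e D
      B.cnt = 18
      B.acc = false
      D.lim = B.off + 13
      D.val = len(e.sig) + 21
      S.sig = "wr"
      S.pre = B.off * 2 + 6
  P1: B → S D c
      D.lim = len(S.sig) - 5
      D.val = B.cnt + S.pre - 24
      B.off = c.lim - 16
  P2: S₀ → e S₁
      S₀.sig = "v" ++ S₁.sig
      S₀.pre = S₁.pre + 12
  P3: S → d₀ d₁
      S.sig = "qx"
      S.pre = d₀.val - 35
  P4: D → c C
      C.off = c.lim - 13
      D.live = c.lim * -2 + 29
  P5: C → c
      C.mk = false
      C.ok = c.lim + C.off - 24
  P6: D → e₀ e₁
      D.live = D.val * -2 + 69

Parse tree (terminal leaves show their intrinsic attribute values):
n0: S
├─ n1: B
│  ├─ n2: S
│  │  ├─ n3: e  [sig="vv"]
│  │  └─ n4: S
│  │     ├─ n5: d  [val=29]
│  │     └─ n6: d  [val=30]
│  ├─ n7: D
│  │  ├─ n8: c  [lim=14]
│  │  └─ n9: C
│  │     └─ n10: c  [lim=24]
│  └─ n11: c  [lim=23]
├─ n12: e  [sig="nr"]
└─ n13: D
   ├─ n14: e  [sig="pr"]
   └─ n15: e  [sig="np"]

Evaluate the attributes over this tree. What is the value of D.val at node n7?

1. n1.cnt = 18  [18]
2. n1.acc = false  [false]
3. n3.sig = "vv"  [terminal]
4. n5.val = 29  [terminal]
5. n6.val = 30  [terminal]
6. n4.sig = "qx"  ["qx"]
7. n4.pre = -6  [d₀.val - 35]
8. n2.sig = "vqx"  ["v" ++ S₁.sig]
9. n2.pre = 6  [S₁.pre + 12]
10. n7.lim = -2  [len(S.sig) - 5]
11. n7.val = 0  [B.cnt + S.pre - 24]
12. n8.lim = 14  [terminal]
13. n9.off = 1  [c.lim - 13]
14. n10.lim = 24  [terminal]
15. n9.mk = false  [false]
16. n9.ok = 1  [c.lim + C.off - 24]
17. n7.live = 1  [c.lim * -2 + 29]
18. n11.lim = 23  [terminal]
19. n1.off = 7  [c.lim - 16]
20. n12.sig = "nr"  [terminal]
21. n13.lim = 20  [B.off + 13]
22. n13.val = 23  [len(e.sig) + 21]
23. n14.sig = "pr"  [terminal]
24. n15.sig = "np"  [terminal]
25. n13.live = 23  [D.val * -2 + 69]
26. n0.sig = "wr"  ["wr"]
27. n0.pre = 20  [B.off * 2 + 6]

0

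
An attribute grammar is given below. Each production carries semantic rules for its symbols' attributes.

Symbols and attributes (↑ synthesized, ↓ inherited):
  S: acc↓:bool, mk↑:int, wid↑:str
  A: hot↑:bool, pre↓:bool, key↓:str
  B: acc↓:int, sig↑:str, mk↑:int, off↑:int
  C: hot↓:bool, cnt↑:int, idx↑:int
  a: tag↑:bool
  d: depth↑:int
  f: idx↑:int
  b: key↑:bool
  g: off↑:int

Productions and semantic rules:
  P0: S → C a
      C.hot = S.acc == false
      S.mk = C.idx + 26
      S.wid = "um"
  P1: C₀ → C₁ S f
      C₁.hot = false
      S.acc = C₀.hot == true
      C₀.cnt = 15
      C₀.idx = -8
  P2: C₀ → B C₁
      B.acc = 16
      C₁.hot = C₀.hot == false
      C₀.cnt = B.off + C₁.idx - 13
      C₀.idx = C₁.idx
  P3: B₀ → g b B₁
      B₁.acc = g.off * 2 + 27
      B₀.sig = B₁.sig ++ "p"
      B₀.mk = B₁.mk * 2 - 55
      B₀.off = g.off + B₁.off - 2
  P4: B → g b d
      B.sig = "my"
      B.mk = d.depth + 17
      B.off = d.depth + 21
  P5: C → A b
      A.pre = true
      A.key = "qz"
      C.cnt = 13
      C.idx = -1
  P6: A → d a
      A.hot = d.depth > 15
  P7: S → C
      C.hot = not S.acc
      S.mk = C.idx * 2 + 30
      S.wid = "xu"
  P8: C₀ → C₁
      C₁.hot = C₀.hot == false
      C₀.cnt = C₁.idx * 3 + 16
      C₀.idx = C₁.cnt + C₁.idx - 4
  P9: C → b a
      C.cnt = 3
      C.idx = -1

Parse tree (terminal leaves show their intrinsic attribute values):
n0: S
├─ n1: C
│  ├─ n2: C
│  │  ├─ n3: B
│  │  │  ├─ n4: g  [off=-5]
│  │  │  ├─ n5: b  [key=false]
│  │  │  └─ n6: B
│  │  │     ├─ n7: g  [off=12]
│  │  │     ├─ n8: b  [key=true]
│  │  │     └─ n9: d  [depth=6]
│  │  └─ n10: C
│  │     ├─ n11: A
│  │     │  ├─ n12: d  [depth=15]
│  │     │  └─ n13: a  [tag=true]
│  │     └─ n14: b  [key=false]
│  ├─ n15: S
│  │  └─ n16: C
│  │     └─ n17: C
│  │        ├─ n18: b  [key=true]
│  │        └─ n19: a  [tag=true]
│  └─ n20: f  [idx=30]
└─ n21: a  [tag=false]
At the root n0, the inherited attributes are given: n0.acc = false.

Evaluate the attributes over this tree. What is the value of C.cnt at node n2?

1. n0.acc = false  [given at root]
2. n1.hot = true  [S.acc == false]
3. n2.hot = false  [false]
4. n3.acc = 16  [16]
5. n4.off = -5  [terminal]
6. n5.key = false  [terminal]
7. n6.acc = 17  [g.off * 2 + 27]
8. n7.off = 12  [terminal]
9. n8.key = true  [terminal]
10. n9.depth = 6  [terminal]
11. n6.sig = "my"  ["my"]
12. n6.mk = 23  [d.depth + 17]
13. n6.off = 27  [d.depth + 21]
14. n3.sig = "myp"  [B₁.sig ++ "p"]
15. n3.mk = -9  [B₁.mk * 2 - 55]
16. n3.off = 20  [g.off + B₁.off - 2]
17. n10.hot = true  [C₀.hot == false]
18. n11.pre = true  [true]
19. n11.key = "qz"  ["qz"]
20. n12.depth = 15  [terminal]
21. n13.tag = true  [terminal]
22. n11.hot = false  [d.depth > 15]
23. n14.key = false  [terminal]
24. n10.cnt = 13  [13]
25. n10.idx = -1  [-1]
26. n2.cnt = 6  [B.off + C₁.idx - 13]
27. n2.idx = -1  [C₁.idx]
28. n15.acc = true  [C₀.hot == true]
29. n16.hot = false  [not S.acc]
30. n17.hot = true  [C₀.hot == false]
31. n18.key = true  [terminal]
32. n19.tag = true  [terminal]
33. n17.cnt = 3  [3]
34. n17.idx = -1  [-1]
35. n16.cnt = 13  [C₁.idx * 3 + 16]
36. n16.idx = -2  [C₁.cnt + C₁.idx - 4]
37. n15.mk = 26  [C.idx * 2 + 30]
38. n15.wid = "xu"  ["xu"]
39. n20.idx = 30  [terminal]
40. n1.cnt = 15  [15]
41. n1.idx = -8  [-8]
42. n21.tag = false  [terminal]
43. n0.mk = 18  [C.idx + 26]
44. n0.wid = "um"  ["um"]

6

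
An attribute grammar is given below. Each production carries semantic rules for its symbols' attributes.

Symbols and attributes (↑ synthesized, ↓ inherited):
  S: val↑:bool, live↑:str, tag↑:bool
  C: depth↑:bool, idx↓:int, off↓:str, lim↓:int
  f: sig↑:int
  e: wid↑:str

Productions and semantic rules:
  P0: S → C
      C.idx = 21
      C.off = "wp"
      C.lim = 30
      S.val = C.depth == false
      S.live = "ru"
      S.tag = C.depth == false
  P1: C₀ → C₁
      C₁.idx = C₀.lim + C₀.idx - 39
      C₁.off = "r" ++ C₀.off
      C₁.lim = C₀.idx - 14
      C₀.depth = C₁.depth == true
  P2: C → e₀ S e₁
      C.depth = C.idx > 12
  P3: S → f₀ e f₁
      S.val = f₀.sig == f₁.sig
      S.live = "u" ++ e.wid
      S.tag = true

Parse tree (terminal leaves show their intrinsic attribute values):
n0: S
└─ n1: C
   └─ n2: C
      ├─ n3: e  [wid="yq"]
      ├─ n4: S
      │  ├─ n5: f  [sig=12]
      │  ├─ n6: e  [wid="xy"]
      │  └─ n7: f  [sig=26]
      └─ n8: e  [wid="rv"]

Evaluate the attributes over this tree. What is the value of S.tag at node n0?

true

1. n1.idx = 21  [21]
2. n1.off = "wp"  ["wp"]
3. n1.lim = 30  [30]
4. n2.idx = 12  [C₀.lim + C₀.idx - 39]
5. n2.off = "rwp"  ["r" ++ C₀.off]
6. n2.lim = 7  [C₀.idx - 14]
7. n3.wid = "yq"  [terminal]
8. n5.sig = 12  [terminal]
9. n6.wid = "xy"  [terminal]
10. n7.sig = 26  [terminal]
11. n4.val = false  [f₀.sig == f₁.sig]
12. n4.live = "uxy"  ["u" ++ e.wid]
13. n4.tag = true  [true]
14. n8.wid = "rv"  [terminal]
15. n2.depth = false  [C.idx > 12]
16. n1.depth = false  [C₁.depth == true]
17. n0.val = true  [C.depth == false]
18. n0.live = "ru"  ["ru"]
19. n0.tag = true  [C.depth == false]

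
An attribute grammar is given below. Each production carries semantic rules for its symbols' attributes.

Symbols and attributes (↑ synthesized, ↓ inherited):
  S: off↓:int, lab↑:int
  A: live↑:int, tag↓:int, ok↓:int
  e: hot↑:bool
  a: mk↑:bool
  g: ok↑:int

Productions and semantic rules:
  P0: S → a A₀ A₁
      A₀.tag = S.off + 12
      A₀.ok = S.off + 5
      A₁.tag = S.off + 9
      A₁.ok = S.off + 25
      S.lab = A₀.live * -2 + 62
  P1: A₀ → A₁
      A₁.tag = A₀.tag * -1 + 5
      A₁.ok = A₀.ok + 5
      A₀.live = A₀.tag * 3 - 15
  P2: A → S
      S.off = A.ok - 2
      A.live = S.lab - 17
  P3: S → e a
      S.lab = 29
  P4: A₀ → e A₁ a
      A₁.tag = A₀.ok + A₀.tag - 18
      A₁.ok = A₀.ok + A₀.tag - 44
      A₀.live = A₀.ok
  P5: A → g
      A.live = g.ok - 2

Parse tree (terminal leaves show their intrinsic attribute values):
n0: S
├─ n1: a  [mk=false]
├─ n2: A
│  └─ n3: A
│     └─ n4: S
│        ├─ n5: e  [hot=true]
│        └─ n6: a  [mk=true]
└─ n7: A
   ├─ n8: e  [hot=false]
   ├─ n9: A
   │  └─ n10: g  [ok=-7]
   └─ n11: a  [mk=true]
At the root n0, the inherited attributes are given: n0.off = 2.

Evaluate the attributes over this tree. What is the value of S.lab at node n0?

1. n0.off = 2  [given at root]
2. n1.mk = false  [terminal]
3. n2.tag = 14  [S.off + 12]
4. n2.ok = 7  [S.off + 5]
5. n3.tag = -9  [A₀.tag * -1 + 5]
6. n3.ok = 12  [A₀.ok + 5]
7. n4.off = 10  [A.ok - 2]
8. n5.hot = true  [terminal]
9. n6.mk = true  [terminal]
10. n4.lab = 29  [29]
11. n3.live = 12  [S.lab - 17]
12. n2.live = 27  [A₀.tag * 3 - 15]
13. n7.tag = 11  [S.off + 9]
14. n7.ok = 27  [S.off + 25]
15. n8.hot = false  [terminal]
16. n9.tag = 20  [A₀.ok + A₀.tag - 18]
17. n9.ok = -6  [A₀.ok + A₀.tag - 44]
18. n10.ok = -7  [terminal]
19. n9.live = -9  [g.ok - 2]
20. n11.mk = true  [terminal]
21. n7.live = 27  [A₀.ok]
22. n0.lab = 8  [A₀.live * -2 + 62]

8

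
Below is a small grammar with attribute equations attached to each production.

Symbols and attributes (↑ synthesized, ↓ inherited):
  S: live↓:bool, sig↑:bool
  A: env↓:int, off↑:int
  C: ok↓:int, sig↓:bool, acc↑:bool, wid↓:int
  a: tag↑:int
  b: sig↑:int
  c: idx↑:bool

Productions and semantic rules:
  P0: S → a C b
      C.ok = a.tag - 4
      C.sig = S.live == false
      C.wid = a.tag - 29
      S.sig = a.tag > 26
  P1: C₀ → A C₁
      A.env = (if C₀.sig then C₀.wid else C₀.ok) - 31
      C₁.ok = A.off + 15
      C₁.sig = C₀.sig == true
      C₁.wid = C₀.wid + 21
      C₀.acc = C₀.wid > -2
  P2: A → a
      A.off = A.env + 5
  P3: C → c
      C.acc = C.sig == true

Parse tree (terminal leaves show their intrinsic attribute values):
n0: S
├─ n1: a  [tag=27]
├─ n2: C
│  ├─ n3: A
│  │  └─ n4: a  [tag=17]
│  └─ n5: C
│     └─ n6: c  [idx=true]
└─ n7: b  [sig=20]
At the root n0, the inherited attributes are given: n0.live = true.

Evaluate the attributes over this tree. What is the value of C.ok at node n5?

12

1. n0.live = true  [given at root]
2. n1.tag = 27  [terminal]
3. n2.ok = 23  [a.tag - 4]
4. n2.sig = false  [S.live == false]
5. n2.wid = -2  [a.tag - 29]
6. n3.env = -8  [(if C₀.sig then C₀.wid else C₀.ok) - 31]
7. n4.tag = 17  [terminal]
8. n3.off = -3  [A.env + 5]
9. n5.ok = 12  [A.off + 15]
10. n5.sig = false  [C₀.sig == true]
11. n5.wid = 19  [C₀.wid + 21]
12. n6.idx = true  [terminal]
13. n5.acc = false  [C.sig == true]
14. n2.acc = false  [C₀.wid > -2]
15. n7.sig = 20  [terminal]
16. n0.sig = true  [a.tag > 26]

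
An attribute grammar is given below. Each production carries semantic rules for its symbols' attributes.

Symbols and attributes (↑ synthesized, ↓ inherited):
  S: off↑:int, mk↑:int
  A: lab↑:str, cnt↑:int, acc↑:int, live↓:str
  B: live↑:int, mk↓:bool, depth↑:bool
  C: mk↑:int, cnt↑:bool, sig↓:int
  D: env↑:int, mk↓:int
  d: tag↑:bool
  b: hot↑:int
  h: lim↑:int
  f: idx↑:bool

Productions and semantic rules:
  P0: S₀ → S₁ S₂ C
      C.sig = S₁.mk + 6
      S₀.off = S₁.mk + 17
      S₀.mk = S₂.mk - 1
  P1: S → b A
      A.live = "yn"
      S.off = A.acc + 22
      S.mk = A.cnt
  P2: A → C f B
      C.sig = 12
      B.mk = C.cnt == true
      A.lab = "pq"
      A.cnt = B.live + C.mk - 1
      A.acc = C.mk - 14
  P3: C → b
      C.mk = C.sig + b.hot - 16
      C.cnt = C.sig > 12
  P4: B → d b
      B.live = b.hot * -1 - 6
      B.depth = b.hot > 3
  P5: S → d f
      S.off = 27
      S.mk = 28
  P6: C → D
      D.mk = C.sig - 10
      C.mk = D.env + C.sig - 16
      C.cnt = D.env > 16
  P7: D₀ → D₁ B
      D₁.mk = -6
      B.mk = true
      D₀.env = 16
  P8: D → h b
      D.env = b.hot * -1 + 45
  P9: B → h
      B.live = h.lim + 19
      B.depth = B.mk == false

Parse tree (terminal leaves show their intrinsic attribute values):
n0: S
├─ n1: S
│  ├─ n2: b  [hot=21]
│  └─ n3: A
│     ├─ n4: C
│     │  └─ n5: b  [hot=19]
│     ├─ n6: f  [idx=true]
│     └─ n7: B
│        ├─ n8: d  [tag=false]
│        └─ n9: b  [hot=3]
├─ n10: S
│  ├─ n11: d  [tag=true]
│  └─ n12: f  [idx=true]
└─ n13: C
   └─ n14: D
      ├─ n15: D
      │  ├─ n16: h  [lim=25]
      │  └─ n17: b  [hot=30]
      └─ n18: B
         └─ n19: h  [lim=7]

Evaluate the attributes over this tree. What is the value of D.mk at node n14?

1. n2.hot = 21  [terminal]
2. n3.live = "yn"  ["yn"]
3. n4.sig = 12  [12]
4. n5.hot = 19  [terminal]
5. n4.mk = 15  [C.sig + b.hot - 16]
6. n4.cnt = false  [C.sig > 12]
7. n6.idx = true  [terminal]
8. n7.mk = false  [C.cnt == true]
9. n8.tag = false  [terminal]
10. n9.hot = 3  [terminal]
11. n7.live = -9  [b.hot * -1 - 6]
12. n7.depth = false  [b.hot > 3]
13. n3.lab = "pq"  ["pq"]
14. n3.cnt = 5  [B.live + C.mk - 1]
15. n3.acc = 1  [C.mk - 14]
16. n1.off = 23  [A.acc + 22]
17. n1.mk = 5  [A.cnt]
18. n11.tag = true  [terminal]
19. n12.idx = true  [terminal]
20. n10.off = 27  [27]
21. n10.mk = 28  [28]
22. n13.sig = 11  [S₁.mk + 6]
23. n14.mk = 1  [C.sig - 10]
24. n15.mk = -6  [-6]
25. n16.lim = 25  [terminal]
26. n17.hot = 30  [terminal]
27. n15.env = 15  [b.hot * -1 + 45]
28. n18.mk = true  [true]
29. n19.lim = 7  [terminal]
30. n18.live = 26  [h.lim + 19]
31. n18.depth = false  [B.mk == false]
32. n14.env = 16  [16]
33. n13.mk = 11  [D.env + C.sig - 16]
34. n13.cnt = false  [D.env > 16]
35. n0.off = 22  [S₁.mk + 17]
36. n0.mk = 27  [S₂.mk - 1]

1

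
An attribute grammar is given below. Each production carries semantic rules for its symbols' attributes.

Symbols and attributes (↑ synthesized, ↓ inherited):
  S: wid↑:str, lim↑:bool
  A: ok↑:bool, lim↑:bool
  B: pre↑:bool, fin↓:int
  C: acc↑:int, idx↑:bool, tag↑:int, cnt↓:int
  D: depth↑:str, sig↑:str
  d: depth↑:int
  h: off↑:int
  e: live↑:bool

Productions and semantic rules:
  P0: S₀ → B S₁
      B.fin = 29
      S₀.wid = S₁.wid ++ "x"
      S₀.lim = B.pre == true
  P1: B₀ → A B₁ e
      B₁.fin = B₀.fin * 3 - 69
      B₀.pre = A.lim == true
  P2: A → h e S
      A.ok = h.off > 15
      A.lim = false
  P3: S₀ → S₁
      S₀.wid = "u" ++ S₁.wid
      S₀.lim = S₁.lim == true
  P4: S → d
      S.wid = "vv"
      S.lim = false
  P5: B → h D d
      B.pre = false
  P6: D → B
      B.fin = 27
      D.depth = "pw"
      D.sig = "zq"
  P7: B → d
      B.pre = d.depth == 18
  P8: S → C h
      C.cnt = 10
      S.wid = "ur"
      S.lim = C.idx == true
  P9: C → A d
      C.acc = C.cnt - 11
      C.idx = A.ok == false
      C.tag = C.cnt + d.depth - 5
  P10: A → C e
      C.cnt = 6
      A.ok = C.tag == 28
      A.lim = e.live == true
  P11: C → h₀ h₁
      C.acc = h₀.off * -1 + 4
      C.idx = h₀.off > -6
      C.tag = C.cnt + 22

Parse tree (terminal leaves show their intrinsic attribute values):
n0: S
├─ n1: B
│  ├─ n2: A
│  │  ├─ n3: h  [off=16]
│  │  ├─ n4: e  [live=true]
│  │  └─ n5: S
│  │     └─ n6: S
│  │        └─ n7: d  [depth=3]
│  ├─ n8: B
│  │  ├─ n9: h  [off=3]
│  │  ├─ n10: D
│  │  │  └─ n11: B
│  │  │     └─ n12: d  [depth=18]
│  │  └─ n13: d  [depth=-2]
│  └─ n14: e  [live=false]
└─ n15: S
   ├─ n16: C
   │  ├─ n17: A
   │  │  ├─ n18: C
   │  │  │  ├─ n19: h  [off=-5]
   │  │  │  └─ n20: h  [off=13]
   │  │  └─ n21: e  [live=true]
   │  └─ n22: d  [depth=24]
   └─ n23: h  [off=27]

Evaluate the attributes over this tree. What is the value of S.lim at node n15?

1. n1.fin = 29  [29]
2. n3.off = 16  [terminal]
3. n4.live = true  [terminal]
4. n7.depth = 3  [terminal]
5. n6.wid = "vv"  ["vv"]
6. n6.lim = false  [false]
7. n5.wid = "uvv"  ["u" ++ S₁.wid]
8. n5.lim = false  [S₁.lim == true]
9. n2.ok = true  [h.off > 15]
10. n2.lim = false  [false]
11. n8.fin = 18  [B₀.fin * 3 - 69]
12. n9.off = 3  [terminal]
13. n11.fin = 27  [27]
14. n12.depth = 18  [terminal]
15. n11.pre = true  [d.depth == 18]
16. n10.depth = "pw"  ["pw"]
17. n10.sig = "zq"  ["zq"]
18. n13.depth = -2  [terminal]
19. n8.pre = false  [false]
20. n14.live = false  [terminal]
21. n1.pre = false  [A.lim == true]
22. n16.cnt = 10  [10]
23. n18.cnt = 6  [6]
24. n19.off = -5  [terminal]
25. n20.off = 13  [terminal]
26. n18.acc = 9  [h₀.off * -1 + 4]
27. n18.idx = true  [h₀.off > -6]
28. n18.tag = 28  [C.cnt + 22]
29. n21.live = true  [terminal]
30. n17.ok = true  [C.tag == 28]
31. n17.lim = true  [e.live == true]
32. n22.depth = 24  [terminal]
33. n16.acc = -1  [C.cnt - 11]
34. n16.idx = false  [A.ok == false]
35. n16.tag = 29  [C.cnt + d.depth - 5]
36. n23.off = 27  [terminal]
37. n15.wid = "ur"  ["ur"]
38. n15.lim = false  [C.idx == true]
39. n0.wid = "urx"  [S₁.wid ++ "x"]
40. n0.lim = false  [B.pre == true]

false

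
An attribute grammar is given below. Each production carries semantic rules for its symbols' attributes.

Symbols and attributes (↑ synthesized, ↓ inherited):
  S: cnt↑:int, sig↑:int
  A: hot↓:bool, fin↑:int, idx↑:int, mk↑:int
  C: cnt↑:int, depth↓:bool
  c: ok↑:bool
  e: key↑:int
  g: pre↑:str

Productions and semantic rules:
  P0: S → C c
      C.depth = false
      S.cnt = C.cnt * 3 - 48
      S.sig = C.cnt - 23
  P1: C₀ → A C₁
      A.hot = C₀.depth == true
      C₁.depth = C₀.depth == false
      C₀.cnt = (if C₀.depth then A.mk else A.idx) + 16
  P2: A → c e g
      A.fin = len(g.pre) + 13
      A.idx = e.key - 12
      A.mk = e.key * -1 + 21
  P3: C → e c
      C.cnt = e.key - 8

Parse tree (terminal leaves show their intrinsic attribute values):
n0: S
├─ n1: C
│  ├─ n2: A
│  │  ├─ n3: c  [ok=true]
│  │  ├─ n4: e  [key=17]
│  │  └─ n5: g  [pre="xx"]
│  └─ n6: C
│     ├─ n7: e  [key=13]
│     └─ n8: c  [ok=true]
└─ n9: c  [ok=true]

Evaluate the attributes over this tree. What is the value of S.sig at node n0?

1. n1.depth = false  [false]
2. n2.hot = false  [C₀.depth == true]
3. n3.ok = true  [terminal]
4. n4.key = 17  [terminal]
5. n5.pre = "xx"  [terminal]
6. n2.fin = 15  [len(g.pre) + 13]
7. n2.idx = 5  [e.key - 12]
8. n2.mk = 4  [e.key * -1 + 21]
9. n6.depth = true  [C₀.depth == false]
10. n7.key = 13  [terminal]
11. n8.ok = true  [terminal]
12. n6.cnt = 5  [e.key - 8]
13. n1.cnt = 21  [(if C₀.depth then A.mk else A.idx) + 16]
14. n9.ok = true  [terminal]
15. n0.cnt = 15  [C.cnt * 3 - 48]
16. n0.sig = -2  [C.cnt - 23]

-2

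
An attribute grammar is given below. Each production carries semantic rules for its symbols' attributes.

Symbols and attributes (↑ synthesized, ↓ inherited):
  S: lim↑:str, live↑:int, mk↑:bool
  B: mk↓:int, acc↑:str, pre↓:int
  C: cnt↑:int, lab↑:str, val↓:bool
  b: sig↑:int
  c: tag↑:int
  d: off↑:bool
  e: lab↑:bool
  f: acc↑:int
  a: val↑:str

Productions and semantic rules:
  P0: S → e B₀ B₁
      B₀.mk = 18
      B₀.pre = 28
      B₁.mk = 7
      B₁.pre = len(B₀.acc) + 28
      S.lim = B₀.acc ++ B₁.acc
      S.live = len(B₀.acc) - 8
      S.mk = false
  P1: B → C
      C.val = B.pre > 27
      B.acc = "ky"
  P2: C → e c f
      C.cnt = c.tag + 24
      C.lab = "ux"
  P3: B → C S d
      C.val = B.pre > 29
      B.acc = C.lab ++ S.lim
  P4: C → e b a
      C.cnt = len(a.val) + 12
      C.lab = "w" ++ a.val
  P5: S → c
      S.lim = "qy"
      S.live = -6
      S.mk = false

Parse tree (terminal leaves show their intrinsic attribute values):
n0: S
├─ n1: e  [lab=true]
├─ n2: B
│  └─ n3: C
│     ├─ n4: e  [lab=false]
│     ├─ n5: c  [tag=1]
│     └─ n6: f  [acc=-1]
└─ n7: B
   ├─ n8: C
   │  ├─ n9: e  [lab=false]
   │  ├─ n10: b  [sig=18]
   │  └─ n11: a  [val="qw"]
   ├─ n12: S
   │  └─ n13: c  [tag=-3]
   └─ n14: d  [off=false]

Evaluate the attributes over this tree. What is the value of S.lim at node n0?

1. n1.lab = true  [terminal]
2. n2.mk = 18  [18]
3. n2.pre = 28  [28]
4. n3.val = true  [B.pre > 27]
5. n4.lab = false  [terminal]
6. n5.tag = 1  [terminal]
7. n6.acc = -1  [terminal]
8. n3.cnt = 25  [c.tag + 24]
9. n3.lab = "ux"  ["ux"]
10. n2.acc = "ky"  ["ky"]
11. n7.mk = 7  [7]
12. n7.pre = 30  [len(B₀.acc) + 28]
13. n8.val = true  [B.pre > 29]
14. n9.lab = false  [terminal]
15. n10.sig = 18  [terminal]
16. n11.val = "qw"  [terminal]
17. n8.cnt = 14  [len(a.val) + 12]
18. n8.lab = "wqw"  ["w" ++ a.val]
19. n13.tag = -3  [terminal]
20. n12.lim = "qy"  ["qy"]
21. n12.live = -6  [-6]
22. n12.mk = false  [false]
23. n14.off = false  [terminal]
24. n7.acc = "wqwqy"  [C.lab ++ S.lim]
25. n0.lim = "kywqwqy"  [B₀.acc ++ B₁.acc]
26. n0.live = -6  [len(B₀.acc) - 8]
27. n0.mk = false  [false]

"kywqwqy"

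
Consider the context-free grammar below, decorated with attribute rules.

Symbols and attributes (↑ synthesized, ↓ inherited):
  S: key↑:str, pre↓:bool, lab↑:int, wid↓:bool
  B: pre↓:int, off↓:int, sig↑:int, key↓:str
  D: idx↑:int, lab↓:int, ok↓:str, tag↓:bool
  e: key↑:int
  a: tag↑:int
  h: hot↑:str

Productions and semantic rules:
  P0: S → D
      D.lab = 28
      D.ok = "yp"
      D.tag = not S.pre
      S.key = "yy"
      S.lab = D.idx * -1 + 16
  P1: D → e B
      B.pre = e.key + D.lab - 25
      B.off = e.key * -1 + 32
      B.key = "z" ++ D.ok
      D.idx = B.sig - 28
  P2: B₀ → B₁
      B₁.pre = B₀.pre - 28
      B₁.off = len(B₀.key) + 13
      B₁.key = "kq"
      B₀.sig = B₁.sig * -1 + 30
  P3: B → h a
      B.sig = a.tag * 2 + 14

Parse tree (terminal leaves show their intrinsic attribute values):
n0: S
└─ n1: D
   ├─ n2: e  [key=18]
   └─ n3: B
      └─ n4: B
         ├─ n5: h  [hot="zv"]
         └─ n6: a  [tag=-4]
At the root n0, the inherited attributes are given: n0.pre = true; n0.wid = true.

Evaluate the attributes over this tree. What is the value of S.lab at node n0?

1. n0.pre = true  [given at root]
2. n0.wid = true  [given at root]
3. n1.lab = 28  [28]
4. n1.ok = "yp"  ["yp"]
5. n1.tag = false  [not S.pre]
6. n2.key = 18  [terminal]
7. n3.pre = 21  [e.key + D.lab - 25]
8. n3.off = 14  [e.key * -1 + 32]
9. n3.key = "zyp"  ["z" ++ D.ok]
10. n4.pre = -7  [B₀.pre - 28]
11. n4.off = 16  [len(B₀.key) + 13]
12. n4.key = "kq"  ["kq"]
13. n5.hot = "zv"  [terminal]
14. n6.tag = -4  [terminal]
15. n4.sig = 6  [a.tag * 2 + 14]
16. n3.sig = 24  [B₁.sig * -1 + 30]
17. n1.idx = -4  [B.sig - 28]
18. n0.key = "yy"  ["yy"]
19. n0.lab = 20  [D.idx * -1 + 16]

20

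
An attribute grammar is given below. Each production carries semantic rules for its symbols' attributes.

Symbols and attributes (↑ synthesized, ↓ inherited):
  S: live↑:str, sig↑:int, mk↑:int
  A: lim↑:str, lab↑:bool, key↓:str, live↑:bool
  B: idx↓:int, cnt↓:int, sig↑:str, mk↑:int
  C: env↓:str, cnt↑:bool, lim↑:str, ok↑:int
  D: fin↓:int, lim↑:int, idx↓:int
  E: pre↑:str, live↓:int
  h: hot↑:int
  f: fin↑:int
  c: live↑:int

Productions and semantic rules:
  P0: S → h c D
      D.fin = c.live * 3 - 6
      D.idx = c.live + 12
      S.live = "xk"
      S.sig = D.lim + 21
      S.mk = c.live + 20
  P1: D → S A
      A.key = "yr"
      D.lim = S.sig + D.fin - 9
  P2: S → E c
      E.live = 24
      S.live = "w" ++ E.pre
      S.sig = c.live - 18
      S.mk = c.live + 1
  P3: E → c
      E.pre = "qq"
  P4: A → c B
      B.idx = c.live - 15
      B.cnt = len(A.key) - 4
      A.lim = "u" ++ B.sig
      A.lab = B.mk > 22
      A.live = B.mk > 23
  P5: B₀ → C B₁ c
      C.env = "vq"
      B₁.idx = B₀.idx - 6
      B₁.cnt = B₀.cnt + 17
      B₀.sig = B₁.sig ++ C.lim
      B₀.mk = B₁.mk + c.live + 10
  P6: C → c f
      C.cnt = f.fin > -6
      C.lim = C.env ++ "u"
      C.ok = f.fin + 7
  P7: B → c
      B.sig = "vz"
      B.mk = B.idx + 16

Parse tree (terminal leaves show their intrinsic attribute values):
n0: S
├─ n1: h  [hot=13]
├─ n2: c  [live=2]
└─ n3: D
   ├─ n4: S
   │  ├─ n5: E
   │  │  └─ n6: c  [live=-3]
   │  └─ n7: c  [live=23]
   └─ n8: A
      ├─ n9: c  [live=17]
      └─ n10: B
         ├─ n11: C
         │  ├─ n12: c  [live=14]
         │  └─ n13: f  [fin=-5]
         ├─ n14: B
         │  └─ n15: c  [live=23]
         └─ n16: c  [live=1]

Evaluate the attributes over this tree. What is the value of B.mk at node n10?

1. n1.hot = 13  [terminal]
2. n2.live = 2  [terminal]
3. n3.fin = 0  [c.live * 3 - 6]
4. n3.idx = 14  [c.live + 12]
5. n5.live = 24  [24]
6. n6.live = -3  [terminal]
7. n5.pre = "qq"  ["qq"]
8. n7.live = 23  [terminal]
9. n4.live = "wqq"  ["w" ++ E.pre]
10. n4.sig = 5  [c.live - 18]
11. n4.mk = 24  [c.live + 1]
12. n8.key = "yr"  ["yr"]
13. n9.live = 17  [terminal]
14. n10.idx = 2  [c.live - 15]
15. n10.cnt = -2  [len(A.key) - 4]
16. n11.env = "vq"  ["vq"]
17. n12.live = 14  [terminal]
18. n13.fin = -5  [terminal]
19. n11.cnt = true  [f.fin > -6]
20. n11.lim = "vqu"  [C.env ++ "u"]
21. n11.ok = 2  [f.fin + 7]
22. n14.idx = -4  [B₀.idx - 6]
23. n14.cnt = 15  [B₀.cnt + 17]
24. n15.live = 23  [terminal]
25. n14.sig = "vz"  ["vz"]
26. n14.mk = 12  [B.idx + 16]
27. n16.live = 1  [terminal]
28. n10.sig = "vzvqu"  [B₁.sig ++ C.lim]
29. n10.mk = 23  [B₁.mk + c.live + 10]
30. n8.lim = "uvzvqu"  ["u" ++ B.sig]
31. n8.lab = true  [B.mk > 22]
32. n8.live = false  [B.mk > 23]
33. n3.lim = -4  [S.sig + D.fin - 9]
34. n0.live = "xk"  ["xk"]
35. n0.sig = 17  [D.lim + 21]
36. n0.mk = 22  [c.live + 20]

23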